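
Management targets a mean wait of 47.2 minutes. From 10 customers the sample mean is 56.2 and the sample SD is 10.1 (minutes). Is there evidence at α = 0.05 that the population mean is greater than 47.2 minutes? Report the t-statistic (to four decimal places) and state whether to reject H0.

H0: μ = 47.2; H1: μ > 47.2 (one-sample t-test, right-tailed).
t = (x̄ − μ₀)/(s/√n) = (56.2 − 47.2)/(10.1/√10) = 2.8179
df = n − 1 = 9
p-value = P(T ≥ 2.8179) ≈ 0.0101
Since p ≈ 0.0101 < α = 0.05, reject H0; the evidence is statistically significant.

t = 2.8179; reject H0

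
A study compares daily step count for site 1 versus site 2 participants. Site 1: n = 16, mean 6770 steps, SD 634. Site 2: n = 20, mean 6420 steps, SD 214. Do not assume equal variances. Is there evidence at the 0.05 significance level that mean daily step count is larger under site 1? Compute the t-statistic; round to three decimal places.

Let group 1 = site 1, group 2 = site 2. H0: μ_1 = μ_2; H1: μ_1 > μ_2 (Welch's two-sample t-test, right-tailed).
t = (x̄_1 − x̄_2)/√(s_1²/n_1 + s_2²/n_2) = (6770 − 6420)/√(634²/16 + 214²/20) = 2.114
Welch–Satterthwaite df ≈ 17.74
p-value = P(T ≥ 2.114) ≈ 0.0245
Since p ≈ 0.0245 < α = 0.05, reject H0; the evidence is statistically significant.

2.114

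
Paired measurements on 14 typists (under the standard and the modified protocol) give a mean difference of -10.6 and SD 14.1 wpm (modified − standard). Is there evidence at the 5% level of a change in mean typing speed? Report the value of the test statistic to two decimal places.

-2.81

H0: μ_d = 0; H1: μ_d ≠ 0 (paired t-test on the differences, two-sided).
t = d̄/(s_d/√n) = -10.6/(14.1/√14) = -2.81
df = n − 1 = 13
Two-sided p-value ≈ 0.015
Since p ≈ 0.015 < α = 0.05, reject H0; the data support H1.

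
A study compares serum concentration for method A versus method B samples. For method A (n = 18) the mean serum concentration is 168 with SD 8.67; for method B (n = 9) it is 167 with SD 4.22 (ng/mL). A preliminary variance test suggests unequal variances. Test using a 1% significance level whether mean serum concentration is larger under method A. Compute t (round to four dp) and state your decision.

t = 0.4031; fail to reject H0

Let group 1 = method A, group 2 = method B. H0: μ_1 = μ_2; H1: μ_1 > μ_2 (Welch's two-sample t-test, right-tailed).
t = (x̄_1 − x̄_2)/√(s_1²/n_1 + s_2²/n_2) = (168 − 167)/√(8.67²/18 + 4.22²/9) = 0.4031
Welch–Satterthwaite df ≈ 25.00
p-value = P(T ≥ 0.4031) ≈ 0.3452
Since p ≈ 0.3452 > α = 0.01, fail to reject H0; the evidence is not statistically significant.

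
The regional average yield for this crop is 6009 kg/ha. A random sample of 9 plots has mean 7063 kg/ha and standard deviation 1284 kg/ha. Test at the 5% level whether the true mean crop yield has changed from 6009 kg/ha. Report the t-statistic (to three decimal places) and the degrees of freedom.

t = 2.463, df = 8

H0: μ = 6009; H1: μ ≠ 6009 (one-sample t-test, two-sided).
t = (x̄ − μ₀)/(s/√n) = (7063 − 6009)/(1284/√9) = 2.463
df = n − 1 = 8
Two-sided p-value ≈ 0.0392
Since p ≈ 0.0392 < α = 0.05, reject H0; the data support H1.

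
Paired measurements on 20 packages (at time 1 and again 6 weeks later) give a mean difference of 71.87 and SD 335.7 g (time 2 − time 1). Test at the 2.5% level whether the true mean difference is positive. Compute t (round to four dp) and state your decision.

H0: μ_d = 0; H1: μ_d > 0 (paired t-test on the differences, right-tailed).
t = d̄/(s_d/√n) = 71.87/(335.7/√20) = 0.9574
df = n − 1 = 19
p-value = P(T ≥ 0.9574) ≈ 0.175
Since p ≈ 0.175 > α = 0.025, fail to reject H0; the evidence is not statistically significant.

t = 0.9574; fail to reject H0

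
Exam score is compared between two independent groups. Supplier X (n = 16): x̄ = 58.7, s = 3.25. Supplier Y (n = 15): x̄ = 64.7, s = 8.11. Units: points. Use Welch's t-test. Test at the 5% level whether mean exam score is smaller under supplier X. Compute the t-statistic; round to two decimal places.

Let group 1 = supplier X, group 2 = supplier Y. H0: μ_1 = μ_2; H1: μ_1 < μ_2 (Welch's two-sample t-test, left-tailed).
t = (x̄_1 − x̄_2)/√(s_1²/n_1 + s_2²/n_2) = (58.7 − 64.7)/√(3.25²/16 + 8.11²/15) = -2.67
Welch–Satterthwaite df ≈ 18.15
p-value = P(T ≤ -2.67) ≈ 0.0077
Since p ≈ 0.0077 < α = 0.05, reject H0; the evidence is statistically significant.

-2.67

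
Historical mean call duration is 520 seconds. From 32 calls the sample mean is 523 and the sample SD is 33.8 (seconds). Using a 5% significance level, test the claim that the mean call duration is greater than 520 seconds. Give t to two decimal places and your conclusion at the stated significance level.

H0: μ = 520; H1: μ > 520 (one-sample t-test, right-tailed).
t = (x̄ − μ₀)/(s/√n) = (523 − 520)/(33.8/√32) = 0.50
df = n − 1 = 31
p-value = P(T ≥ 0.50) ≈ 0.3096
Since p ≈ 0.3096 > α = 0.05, fail to reject H0; the evidence is not statistically significant.

t = 0.50; fail to reject H0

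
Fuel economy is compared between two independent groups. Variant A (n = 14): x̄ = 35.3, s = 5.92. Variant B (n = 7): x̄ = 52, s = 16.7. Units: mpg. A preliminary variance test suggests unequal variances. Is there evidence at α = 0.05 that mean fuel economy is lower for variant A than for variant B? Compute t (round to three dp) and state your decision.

t = -2.566; reject H0

Let group 1 = variant A, group 2 = variant B. H0: μ_1 = μ_2; H1: μ_1 < μ_2 (Welch's two-sample t-test, left-tailed).
t = (x̄_1 − x̄_2)/√(s_1²/n_1 + s_2²/n_2) = (35.3 − 52)/√(5.92²/14 + 16.7²/7) = -2.566
Welch–Satterthwaite df ≈ 6.77
p-value = P(T ≤ -2.566) ≈ 0.019
Since p ≈ 0.019 < α = 0.05, reject H0; the data support H1.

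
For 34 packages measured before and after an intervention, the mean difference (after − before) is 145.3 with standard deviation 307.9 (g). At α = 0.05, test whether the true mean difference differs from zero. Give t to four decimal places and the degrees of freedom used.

t = 2.7517, df = 33

H0: μ_d = 0; H1: μ_d ≠ 0 (paired t-test on the differences, two-sided).
t = d̄/(s_d/√n) = 145.3/(307.9/√34) = 2.7517
df = n − 1 = 33
Two-sided p-value ≈ 0.0096
Since p ≈ 0.0096 < α = 0.05, reject H0; the evidence is statistically significant.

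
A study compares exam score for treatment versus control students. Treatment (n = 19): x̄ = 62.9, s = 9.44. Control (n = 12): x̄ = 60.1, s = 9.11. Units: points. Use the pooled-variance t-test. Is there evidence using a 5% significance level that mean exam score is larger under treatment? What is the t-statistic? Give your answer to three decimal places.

0.815

Let group 1 = treatment, group 2 = control. H0: μ_1 = μ_2; H1: μ_1 > μ_2 (two-sample pooled-variance t-test, right-tailed).
s_p² = [(19−1)·9.44² + (12−1)·9.11²]/(19+12−2) = 86.7917
t = (62.9 − 60.1)/√[86.7917·(1/19 + 1/12)] = 0.815
df = n₁ + n₂ − 2 = 29
p-value = P(T ≥ 0.815) ≈ 0.2108
Since p ≈ 0.2108 > α = 0.05, fail to reject H0; the evidence is not statistically significant.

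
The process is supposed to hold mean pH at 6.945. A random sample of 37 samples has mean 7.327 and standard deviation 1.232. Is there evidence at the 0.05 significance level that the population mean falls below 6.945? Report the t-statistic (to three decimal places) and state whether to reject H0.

H0: μ = 6.945; H1: μ < 6.945 (one-sample t-test, left-tailed).
t = (x̄ − μ₀)/(s/√n) = (7.327 − 6.945)/(1.232/√37) = 1.886
df = n − 1 = 36
p-value = P(T ≤ 1.886) ≈ 0.9663
Since p ≈ 0.9663 > α = 0.05, fail to reject H0; the evidence is not statistically significant.

t = 1.886; fail to reject H0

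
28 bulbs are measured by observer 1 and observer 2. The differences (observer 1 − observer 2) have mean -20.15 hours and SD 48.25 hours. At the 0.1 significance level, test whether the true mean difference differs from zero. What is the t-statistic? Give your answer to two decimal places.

-2.21

H0: μ_d = 0; H1: μ_d ≠ 0 (paired t-test on the differences, two-sided).
t = d̄/(s_d/√n) = -20.15/(48.25/√28) = -2.21
df = n − 1 = 27
Two-sided p-value ≈ 0.0358
Since p ≈ 0.0358 < α = 0.1, reject H0; the evidence is statistically significant.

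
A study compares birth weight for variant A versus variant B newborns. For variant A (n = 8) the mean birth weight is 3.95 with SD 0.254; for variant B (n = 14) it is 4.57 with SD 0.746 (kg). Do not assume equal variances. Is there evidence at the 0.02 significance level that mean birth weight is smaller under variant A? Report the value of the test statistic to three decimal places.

-2.835

Let group 1 = variant A, group 2 = variant B. H0: μ_1 = μ_2; H1: μ_1 < μ_2 (Welch's two-sample t-test, left-tailed).
t = (x̄_1 − x̄_2)/√(s_1²/n_1 + s_2²/n_2) = (3.95 − 4.57)/√(0.254²/8 + 0.746²/14) = -2.835
Welch–Satterthwaite df ≈ 17.47
p-value = P(T ≤ -2.835) ≈ 0.006
Since p ≈ 0.006 < α = 0.02, reject H0; the data support H1.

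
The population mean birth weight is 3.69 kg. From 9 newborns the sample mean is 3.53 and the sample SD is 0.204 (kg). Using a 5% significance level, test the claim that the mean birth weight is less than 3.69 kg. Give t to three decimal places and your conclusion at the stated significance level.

H0: μ = 3.69; H1: μ < 3.69 (one-sample t-test, left-tailed).
t = (x̄ − μ₀)/(s/√n) = (3.53 − 3.69)/(0.204/√9) = -2.353
df = n − 1 = 8
p-value = P(T ≤ -2.353) ≈ 0.023
Since p ≈ 0.023 < α = 0.05, reject H0; the evidence is statistically significant.

t = -2.353; reject H0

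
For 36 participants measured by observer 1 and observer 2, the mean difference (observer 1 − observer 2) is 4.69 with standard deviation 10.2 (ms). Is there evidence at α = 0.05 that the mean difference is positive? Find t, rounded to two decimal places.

H0: μ_d = 0; H1: μ_d > 0 (paired t-test on the differences, right-tailed).
t = d̄/(s_d/√n) = 4.69/(10.2/√36) = 2.76
df = n − 1 = 35
p-value = P(T ≥ 2.76) ≈ 0.005
Since p ≈ 0.005 < α = 0.05, reject H0; the data support H1.

2.76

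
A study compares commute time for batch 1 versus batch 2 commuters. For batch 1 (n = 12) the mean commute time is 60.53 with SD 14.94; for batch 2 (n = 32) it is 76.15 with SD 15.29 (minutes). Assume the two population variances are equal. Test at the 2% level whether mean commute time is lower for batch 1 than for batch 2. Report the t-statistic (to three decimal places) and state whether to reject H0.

t = -3.036; reject H0

Let group 1 = batch 1, group 2 = batch 2. H0: μ_1 = μ_2; H1: μ_1 < μ_2 (two-sample pooled-variance t-test, left-tailed).
s_p² = [(12−1)·14.94² + (32−1)·15.29²]/(12+32−2) = 231.013
t = (60.53 − 76.15)/√[231.013·(1/12 + 1/32)] = -3.036
df = n₁ + n₂ − 2 = 42
p-value = P(T ≤ -3.036) ≈ 0.002
Since p ≈ 0.002 < α = 0.02, reject H0; the data support H1.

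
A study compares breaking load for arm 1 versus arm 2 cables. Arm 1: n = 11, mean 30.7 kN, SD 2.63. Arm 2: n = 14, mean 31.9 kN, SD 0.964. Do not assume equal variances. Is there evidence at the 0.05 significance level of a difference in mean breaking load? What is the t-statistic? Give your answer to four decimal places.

Let group 1 = arm 1, group 2 = arm 2. H0: μ_1 = μ_2; H1: μ_1 ≠ μ_2 (Welch's two-sample t-test, two-sided).
t = (x̄_1 − x̄_2)/√(s_1²/n_1 + s_2²/n_2) = (30.7 − 31.9)/√(2.63²/11 + 0.964²/14) = -1.4392
Welch–Satterthwaite df ≈ 12.12
Two-sided p-value ≈ 0.1754
Since p ≈ 0.1754 > α = 0.05, fail to reject H0; the data do not provide sufficient evidence against H0.

-1.4392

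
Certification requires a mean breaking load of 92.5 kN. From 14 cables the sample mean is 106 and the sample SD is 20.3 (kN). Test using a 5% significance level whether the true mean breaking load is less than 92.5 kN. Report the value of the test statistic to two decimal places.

H0: μ = 92.5; H1: μ < 92.5 (one-sample t-test, left-tailed).
t = (x̄ − μ₀)/(s/√n) = (106 − 92.5)/(20.3/√14) = 2.49
df = n − 1 = 13
p-value = P(T ≤ 2.49) ≈ 0.9864
Since p ≈ 0.9864 > α = 0.05, fail to reject H0; the evidence is not statistically significant.

2.49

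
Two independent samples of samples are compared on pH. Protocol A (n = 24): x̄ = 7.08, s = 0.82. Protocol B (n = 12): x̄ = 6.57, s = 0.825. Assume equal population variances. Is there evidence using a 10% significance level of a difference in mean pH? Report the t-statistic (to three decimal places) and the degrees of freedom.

t = 1.756, df = 34

Let group 1 = protocol A, group 2 = protocol B. H0: μ_1 = μ_2; H1: μ_1 ≠ μ_2 (two-sample pooled-variance t-test, two-sided).
s_p² = [(24−1)·0.82² + (12−1)·0.825²]/(24+12−2) = 0.675061
t = (7.08 − 6.57)/√[0.675061·(1/24 + 1/12)] = 1.756
df = n₁ + n₂ − 2 = 34
Two-sided p-value ≈ 0.0882
Since p ≈ 0.0882 < α = 0.1, reject H0; the evidence is statistically significant.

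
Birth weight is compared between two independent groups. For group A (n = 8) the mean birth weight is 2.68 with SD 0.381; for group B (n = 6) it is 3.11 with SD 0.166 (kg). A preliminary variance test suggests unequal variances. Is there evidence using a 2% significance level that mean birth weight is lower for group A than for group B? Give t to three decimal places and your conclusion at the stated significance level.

Let group 1 = group A, group 2 = group B. H0: μ_1 = μ_2; H1: μ_1 < μ_2 (Welch's two-sample t-test, left-tailed).
t = (x̄_1 − x̄_2)/√(s_1²/n_1 + s_2²/n_2) = (2.68 − 3.11)/√(0.381²/8 + 0.166²/6) = -2.852
Welch–Satterthwaite df ≈ 10.09
p-value = P(T ≤ -2.852) ≈ 0.0085
Since p ≈ 0.0085 < α = 0.02, reject H0; the data support H1.

t = -2.852; reject H0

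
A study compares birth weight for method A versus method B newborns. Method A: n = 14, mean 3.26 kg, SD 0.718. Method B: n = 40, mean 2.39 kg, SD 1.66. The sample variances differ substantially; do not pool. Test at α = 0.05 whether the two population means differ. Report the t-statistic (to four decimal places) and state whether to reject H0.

Let group 1 = method A, group 2 = method B. H0: μ_1 = μ_2; H1: μ_1 ≠ μ_2 (Welch's two-sample t-test, two-sided).
t = (x̄_1 − x̄_2)/√(s_1²/n_1 + s_2²/n_2) = (3.26 − 2.39)/√(0.718²/14 + 1.66²/40) = 2.6758
Welch–Satterthwaite df ≈ 49.45
Two-sided p-value ≈ 0.0101
Since p ≈ 0.0101 < α = 0.05, reject H0; the data support H1.

t = 2.6758; reject H0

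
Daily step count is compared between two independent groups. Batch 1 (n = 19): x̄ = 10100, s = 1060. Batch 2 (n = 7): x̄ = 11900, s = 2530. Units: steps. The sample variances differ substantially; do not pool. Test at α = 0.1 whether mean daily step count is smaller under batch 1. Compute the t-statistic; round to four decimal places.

Let group 1 = batch 1, group 2 = batch 2. H0: μ_1 = μ_2; H1: μ_1 < μ_2 (Welch's two-sample t-test, left-tailed).
t = (x̄_1 − x̄_2)/√(s_1²/n_1 + s_2²/n_2) = (10100 − 11900)/√(1060²/19 + 2530²/7) = -1.8243
Welch–Satterthwaite df ≈ 6.79
p-value = P(T ≤ -1.8243) ≈ 0.056
Since p ≈ 0.056 < α = 0.1, reject H0; the evidence is statistically significant.

-1.8243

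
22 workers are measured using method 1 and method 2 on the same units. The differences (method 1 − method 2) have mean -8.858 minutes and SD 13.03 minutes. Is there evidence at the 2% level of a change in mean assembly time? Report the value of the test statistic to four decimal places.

-3.1886

H0: μ_d = 0; H1: μ_d ≠ 0 (paired t-test on the differences, two-sided).
t = d̄/(s_d/√n) = -8.858/(13.03/√22) = -3.1886
df = n − 1 = 21
Two-sided p-value ≈ 0.004
Since p ≈ 0.004 < α = 0.02, reject H0; the evidence is statistically significant.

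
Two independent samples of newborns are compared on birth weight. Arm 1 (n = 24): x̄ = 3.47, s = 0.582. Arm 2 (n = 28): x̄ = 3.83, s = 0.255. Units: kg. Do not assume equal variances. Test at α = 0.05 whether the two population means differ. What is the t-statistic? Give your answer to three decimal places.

Let group 1 = arm 1, group 2 = arm 2. H0: μ_1 = μ_2; H1: μ_1 ≠ μ_2 (Welch's two-sample t-test, two-sided).
t = (x̄_1 − x̄_2)/√(s_1²/n_1 + s_2²/n_2) = (3.47 − 3.83)/√(0.582²/24 + 0.255²/28) = -2.808
Welch–Satterthwaite df ≈ 30.49
Two-sided p-value ≈ 0.009
Since p ≈ 0.009 < α = 0.05, reject H0; the evidence is statistically significant.

-2.808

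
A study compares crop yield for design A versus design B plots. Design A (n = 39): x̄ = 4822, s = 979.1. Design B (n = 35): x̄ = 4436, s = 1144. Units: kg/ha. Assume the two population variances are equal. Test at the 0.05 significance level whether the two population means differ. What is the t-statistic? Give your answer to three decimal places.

Let group 1 = design A, group 2 = design B. H0: μ_1 = μ_2; H1: μ_1 ≠ μ_2 (two-sample pooled-variance t-test, two-sided).
s_p² = [(39−1)·979.1² + (35−1)·1144²]/(39+35−2) = 1123960
t = (4822 − 4436)/√[1123960·(1/39 + 1/35)] = 1.564
df = n₁ + n₂ − 2 = 72
Two-sided p-value ≈ 0.122
Since p ≈ 0.122 > α = 0.05, fail to reject H0; the evidence is not statistically significant.

1.564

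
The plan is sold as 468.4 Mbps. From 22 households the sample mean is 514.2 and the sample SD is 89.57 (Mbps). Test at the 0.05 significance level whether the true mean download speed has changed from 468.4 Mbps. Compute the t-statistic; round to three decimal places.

2.398

H0: μ = 468.4; H1: μ ≠ 468.4 (one-sample t-test, two-sided).
t = (x̄ − μ₀)/(s/√n) = (514.2 − 468.4)/(89.57/√22) = 2.398
df = n − 1 = 21
Two-sided p-value ≈ 0.026
Since p ≈ 0.026 < α = 0.05, reject H0; the data support H1.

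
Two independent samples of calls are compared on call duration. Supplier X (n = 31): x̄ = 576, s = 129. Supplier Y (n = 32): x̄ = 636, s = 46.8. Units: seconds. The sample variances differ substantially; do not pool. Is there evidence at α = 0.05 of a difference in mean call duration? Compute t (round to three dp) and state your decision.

Let group 1 = supplier X, group 2 = supplier Y. H0: μ_1 = μ_2; H1: μ_1 ≠ μ_2 (Welch's two-sample t-test, two-sided).
t = (x̄_1 − x̄_2)/√(s_1²/n_1 + s_2²/n_2) = (576 − 636)/√(129²/31 + 46.8²/32) = -2.439
Welch–Satterthwaite df ≈ 37.55
Two-sided p-value ≈ 0.0196
Since p ≈ 0.0196 < α = 0.05, reject H0; the evidence is statistically significant.

t = -2.439; reject H0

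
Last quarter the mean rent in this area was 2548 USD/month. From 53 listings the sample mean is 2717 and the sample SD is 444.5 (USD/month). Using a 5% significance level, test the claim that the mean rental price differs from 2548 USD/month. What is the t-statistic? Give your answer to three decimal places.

H0: μ = 2548; H1: μ ≠ 2548 (one-sample t-test, two-sided).
t = (x̄ − μ₀)/(s/√n) = (2717 − 2548)/(444.5/√53) = 2.768
df = n − 1 = 52
Two-sided p-value ≈ 0.008
Since p ≈ 0.008 < α = 0.05, reject H0; the data support H1.

2.768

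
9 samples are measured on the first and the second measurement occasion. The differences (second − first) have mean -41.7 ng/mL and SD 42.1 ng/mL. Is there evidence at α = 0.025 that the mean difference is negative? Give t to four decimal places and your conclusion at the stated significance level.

t = -2.9715; reject H0

H0: μ_d = 0; H1: μ_d < 0 (paired t-test on the differences, left-tailed).
t = d̄/(s_d/√n) = -41.7/(42.1/√9) = -2.9715
df = n − 1 = 8
p-value = P(T ≤ -2.9715) ≈ 0.0089
Since p ≈ 0.0089 < α = 0.025, reject H0; the data support H1.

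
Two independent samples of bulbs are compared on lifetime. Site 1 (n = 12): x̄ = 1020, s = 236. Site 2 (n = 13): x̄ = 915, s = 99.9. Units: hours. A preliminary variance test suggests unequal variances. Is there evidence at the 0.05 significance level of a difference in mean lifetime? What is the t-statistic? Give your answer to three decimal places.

Let group 1 = site 1, group 2 = site 2. H0: μ_1 = μ_2; H1: μ_1 ≠ μ_2 (Welch's two-sample t-test, two-sided).
t = (x̄_1 − x̄_2)/√(s_1²/n_1 + s_2²/n_2) = (1020 − 915)/√(236²/12 + 99.9²/13) = 1.428
Welch–Satterthwaite df ≈ 14.57
Two-sided p-value ≈ 0.1745
Since p ≈ 0.1745 > α = 0.05, fail to reject H0; the evidence is not statistically significant.

1.428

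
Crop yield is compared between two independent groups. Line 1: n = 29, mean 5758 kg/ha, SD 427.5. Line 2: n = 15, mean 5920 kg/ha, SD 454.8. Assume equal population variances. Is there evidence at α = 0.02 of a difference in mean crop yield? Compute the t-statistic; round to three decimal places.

-1.166

Let group 1 = line 1, group 2 = line 2. H0: μ_1 = μ_2; H1: μ_1 ≠ μ_2 (two-sample pooled-variance t-test, two-sided).
s_p² = [(29−1)·427.5² + (15−1)·454.8²]/(29+15−2) = 190785
t = (5758 − 5920)/√[190785·(1/29 + 1/15)] = -1.166
df = n₁ + n₂ − 2 = 42
Two-sided p-value ≈ 0.250
Since p ≈ 0.250 > α = 0.02, fail to reject H0; the data do not provide sufficient evidence against H0.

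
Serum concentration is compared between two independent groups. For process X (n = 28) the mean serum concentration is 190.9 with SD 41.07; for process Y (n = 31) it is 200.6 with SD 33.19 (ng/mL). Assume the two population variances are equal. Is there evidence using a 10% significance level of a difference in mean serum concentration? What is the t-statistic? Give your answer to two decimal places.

-1.00

Let group 1 = process X, group 2 = process Y. H0: μ_1 = μ_2; H1: μ_1 ≠ μ_2 (two-sample pooled-variance t-test, two-sided).
s_p² = [(28−1)·41.07² + (31−1)·33.19²]/(28+31−2) = 1378.76
t = (190.9 − 200.6)/√[1378.76·(1/28 + 1/31)] = -1.00
df = n₁ + n₂ − 2 = 57
Two-sided p-value ≈ 0.321
Since p ≈ 0.321 > α = 0.1, fail to reject H0; the data do not provide sufficient evidence against H0.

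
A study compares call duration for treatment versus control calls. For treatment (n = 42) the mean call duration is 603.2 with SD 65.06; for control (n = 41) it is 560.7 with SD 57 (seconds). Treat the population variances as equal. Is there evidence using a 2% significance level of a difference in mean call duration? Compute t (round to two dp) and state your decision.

t = 3.16; reject H0

Let group 1 = treatment, group 2 = control. H0: μ_1 = μ_2; H1: μ_1 ≠ μ_2 (two-sample pooled-variance t-test, two-sided).
s_p² = [(42−1)·65.06² + (41−1)·57²]/(42+41−2) = 3746.97
t = (603.2 − 560.7)/√[3746.97·(1/42 + 1/41)] = 3.16
df = n₁ + n₂ − 2 = 81
Two-sided p-value ≈ 0.002
Since p ≈ 0.002 < α = 0.02, reject H0; the data support H1.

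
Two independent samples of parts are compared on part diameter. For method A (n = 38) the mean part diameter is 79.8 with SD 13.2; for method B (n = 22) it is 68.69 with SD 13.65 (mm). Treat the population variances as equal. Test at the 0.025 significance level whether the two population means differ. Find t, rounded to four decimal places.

Let group 1 = method A, group 2 = method B. H0: μ_1 = μ_2; H1: μ_1 ≠ μ_2 (two-sample pooled-variance t-test, two-sided).
s_p² = [(38−1)·13.2² + (22−1)·13.65²]/(38+22−2) = 178.615
t = (79.8 − 68.69)/√[178.615·(1/38 + 1/22)] = 3.1030
df = n₁ + n₂ − 2 = 58
Two-sided p-value ≈ 0.0030
Since p ≈ 0.0030 < α = 0.025, reject H0; the evidence is statistically significant.

3.1030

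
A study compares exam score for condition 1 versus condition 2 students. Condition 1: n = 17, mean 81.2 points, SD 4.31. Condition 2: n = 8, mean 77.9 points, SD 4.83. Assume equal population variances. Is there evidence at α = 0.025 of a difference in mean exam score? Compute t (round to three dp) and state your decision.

Let group 1 = condition 1, group 2 = condition 2. H0: μ_1 = μ_2; H1: μ_1 ≠ μ_2 (two-sample pooled-variance t-test, two-sided).
s_p² = [(17−1)·4.31² + (8−1)·4.83²]/(17+8−2) = 20.0226
t = (81.2 − 77.9)/√[20.0226·(1/17 + 1/8)] = 1.720
df = n₁ + n₂ − 2 = 23
Two-sided p-value ≈ 0.0988
Since p ≈ 0.0988 > α = 0.025, fail to reject H0; the data do not provide sufficient evidence against H0.

t = 1.720; fail to reject H0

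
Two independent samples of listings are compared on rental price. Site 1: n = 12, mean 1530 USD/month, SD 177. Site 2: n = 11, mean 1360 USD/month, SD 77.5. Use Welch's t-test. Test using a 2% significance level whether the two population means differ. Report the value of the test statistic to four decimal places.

Let group 1 = site 1, group 2 = site 2. H0: μ_1 = μ_2; H1: μ_1 ≠ μ_2 (Welch's two-sample t-test, two-sided).
t = (x̄_1 − x̄_2)/√(s_1²/n_1 + s_2²/n_2) = (1530 − 1360)/√(177²/12 + 77.5²/11) = 3.0257
Welch–Satterthwaite df ≈ 15.34
Two-sided p-value ≈ 0.008
Since p ≈ 0.008 < α = 0.02, reject H0; the data support H1.

3.0257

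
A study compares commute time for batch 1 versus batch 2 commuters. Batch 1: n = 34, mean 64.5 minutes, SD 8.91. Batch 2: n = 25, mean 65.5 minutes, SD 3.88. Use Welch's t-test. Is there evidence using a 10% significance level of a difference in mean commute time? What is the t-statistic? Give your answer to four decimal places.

Let group 1 = batch 1, group 2 = batch 2. H0: μ_1 = μ_2; H1: μ_1 ≠ μ_2 (Welch's two-sample t-test, two-sided).
t = (x̄_1 − x̄_2)/√(s_1²/n_1 + s_2²/n_2) = (64.5 − 65.5)/√(8.91²/34 + 3.88²/25) = -0.5835
Welch–Satterthwaite df ≈ 47.84
Two-sided p-value ≈ 0.5623
Since p ≈ 0.5623 > α = 0.1, fail to reject H0; the evidence is not statistically significant.

-0.5835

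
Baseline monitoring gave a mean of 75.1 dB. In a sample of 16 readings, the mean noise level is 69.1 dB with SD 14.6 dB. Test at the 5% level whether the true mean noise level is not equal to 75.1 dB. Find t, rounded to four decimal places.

-1.6438

H0: μ = 75.1; H1: μ ≠ 75.1 (one-sample t-test, two-sided).
t = (x̄ − μ₀)/(s/√n) = (69.1 − 75.1)/(14.6/√16) = -1.6438
df = n − 1 = 15
Two-sided p-value ≈ 0.121
Since p ≈ 0.121 > α = 0.05, fail to reject H0; the evidence is not statistically significant.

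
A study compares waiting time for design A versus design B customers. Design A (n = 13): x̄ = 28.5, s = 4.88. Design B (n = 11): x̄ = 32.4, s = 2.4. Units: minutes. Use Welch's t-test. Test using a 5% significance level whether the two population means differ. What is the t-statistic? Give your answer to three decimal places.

Let group 1 = design A, group 2 = design B. H0: μ_1 = μ_2; H1: μ_1 ≠ μ_2 (Welch's two-sample t-test, two-sided).
t = (x̄_1 − x̄_2)/√(s_1²/n_1 + s_2²/n_2) = (28.5 − 32.4)/√(4.88²/13 + 2.4²/11) = -2.541
Welch–Satterthwaite df ≈ 18.07
Two-sided p-value ≈ 0.0204
Since p ≈ 0.0204 < α = 0.05, reject H0; the evidence is statistically significant.

-2.541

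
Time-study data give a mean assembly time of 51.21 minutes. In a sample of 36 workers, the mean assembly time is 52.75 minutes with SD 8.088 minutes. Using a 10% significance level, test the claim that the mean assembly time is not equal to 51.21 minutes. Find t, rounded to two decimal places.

1.14

H0: μ = 51.21; H1: μ ≠ 51.21 (one-sample t-test, two-sided).
t = (x̄ − μ₀)/(s/√n) = (52.75 − 51.21)/(8.088/√36) = 1.14
df = n − 1 = 35
Two-sided p-value ≈ 0.2610
Since p ≈ 0.2610 > α = 0.1, fail to reject H0; the data do not provide sufficient evidence against H0.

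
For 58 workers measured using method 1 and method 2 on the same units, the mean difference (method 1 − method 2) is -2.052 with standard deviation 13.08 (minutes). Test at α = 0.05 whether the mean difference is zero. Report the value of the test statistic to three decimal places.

-1.195

H0: μ_d = 0; H1: μ_d ≠ 0 (paired t-test on the differences, two-sided).
t = d̄/(s_d/√n) = -2.052/(13.08/√58) = -1.195
df = n − 1 = 57
Two-sided p-value ≈ 0.237
Since p ≈ 0.237 > α = 0.05, fail to reject H0; the data do not provide sufficient evidence against H0.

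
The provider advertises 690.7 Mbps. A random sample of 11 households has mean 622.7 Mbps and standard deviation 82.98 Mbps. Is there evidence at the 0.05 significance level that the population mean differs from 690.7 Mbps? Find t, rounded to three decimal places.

H0: μ = 690.7; H1: μ ≠ 690.7 (one-sample t-test, two-sided).
t = (x̄ − μ₀)/(s/√n) = (622.7 − 690.7)/(82.98/√11) = -2.718
df = n − 1 = 10
Two-sided p-value ≈ 0.022
Since p ≈ 0.022 < α = 0.05, reject H0; the data support H1.

-2.718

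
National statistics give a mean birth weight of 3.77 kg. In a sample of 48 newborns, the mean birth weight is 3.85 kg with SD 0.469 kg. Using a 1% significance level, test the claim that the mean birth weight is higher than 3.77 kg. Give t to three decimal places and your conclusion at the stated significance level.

t = 1.182; fail to reject H0

H0: μ = 3.77; H1: μ > 3.77 (one-sample t-test, right-tailed).
t = (x̄ − μ₀)/(s/√n) = (3.85 − 3.77)/(0.469/√48) = 1.182
df = n − 1 = 47
p-value = P(T ≥ 1.182) ≈ 0.122
Since p ≈ 0.122 > α = 0.01, fail to reject H0; the evidence is not statistically significant.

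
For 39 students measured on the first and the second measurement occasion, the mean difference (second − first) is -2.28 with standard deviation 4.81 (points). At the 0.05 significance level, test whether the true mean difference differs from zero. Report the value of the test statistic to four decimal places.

H0: μ_d = 0; H1: μ_d ≠ 0 (paired t-test on the differences, two-sided).
t = d̄/(s_d/√n) = -2.28/(4.81/√39) = -2.9602
df = n − 1 = 38
Two-sided p-value ≈ 0.0053
Since p ≈ 0.0053 < α = 0.05, reject H0; the data support H1.

-2.9602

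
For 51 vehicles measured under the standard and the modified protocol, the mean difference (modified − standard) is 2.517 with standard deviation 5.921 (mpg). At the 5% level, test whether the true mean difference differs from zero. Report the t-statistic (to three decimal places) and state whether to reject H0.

H0: μ_d = 0; H1: μ_d ≠ 0 (paired t-test on the differences, two-sided).
t = d̄/(s_d/√n) = 2.517/(5.921/√51) = 3.036
df = n − 1 = 50
Two-sided p-value ≈ 0.0038
Since p ≈ 0.0038 < α = 0.05, reject H0; the evidence is statistically significant.

t = 3.036; reject H0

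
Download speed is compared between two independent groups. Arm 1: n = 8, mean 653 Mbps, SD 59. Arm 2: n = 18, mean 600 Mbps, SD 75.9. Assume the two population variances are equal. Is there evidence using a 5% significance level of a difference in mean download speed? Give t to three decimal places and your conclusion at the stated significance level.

Let group 1 = arm 1, group 2 = arm 2. H0: μ_1 = μ_2; H1: μ_1 ≠ μ_2 (two-sample pooled-variance t-test, two-sided).
s_p² = [(8−1)·59² + (18−1)·75.9²]/(8+18−2) = 5095.87
t = (653 − 600)/√[5095.87·(1/8 + 1/18)] = 1.747
df = n₁ + n₂ − 2 = 24
Two-sided p-value ≈ 0.0934
Since p ≈ 0.0934 > α = 0.05, fail to reject H0; the data do not provide sufficient evidence against H0.

t = 1.747; fail to reject H0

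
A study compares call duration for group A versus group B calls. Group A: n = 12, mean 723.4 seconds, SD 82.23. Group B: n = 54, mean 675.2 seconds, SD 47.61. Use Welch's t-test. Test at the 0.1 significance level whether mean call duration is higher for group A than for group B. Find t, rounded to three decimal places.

Let group 1 = group A, group 2 = group B. H0: μ_1 = μ_2; H1: μ_1 > μ_2 (Welch's two-sample t-test, right-tailed).
t = (x̄_1 − x̄_2)/√(s_1²/n_1 + s_2²/n_2) = (723.4 − 675.2)/√(82.23²/12 + 47.61²/54) = 1.959
Welch–Satterthwaite df ≈ 12.69
p-value = P(T ≥ 1.959) ≈ 0.036
Since p ≈ 0.036 < α = 0.1, reject H0; the evidence is statistically significant.

1.959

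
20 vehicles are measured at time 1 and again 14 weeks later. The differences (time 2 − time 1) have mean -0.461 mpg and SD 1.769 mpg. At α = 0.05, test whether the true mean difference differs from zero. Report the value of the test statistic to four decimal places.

-1.1654

H0: μ_d = 0; H1: μ_d ≠ 0 (paired t-test on the differences, two-sided).
t = d̄/(s_d/√n) = -0.461/(1.769/√20) = -1.1654
df = n − 1 = 19
Two-sided p-value ≈ 0.258
Since p ≈ 0.258 > α = 0.05, fail to reject H0; the data do not provide sufficient evidence against H0.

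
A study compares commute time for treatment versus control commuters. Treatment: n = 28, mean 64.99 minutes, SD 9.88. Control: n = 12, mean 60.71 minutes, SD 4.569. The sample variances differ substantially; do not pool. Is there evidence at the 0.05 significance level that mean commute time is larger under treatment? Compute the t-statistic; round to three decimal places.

1.872

Let group 1 = treatment, group 2 = control. H0: μ_1 = μ_2; H1: μ_1 > μ_2 (Welch's two-sample t-test, right-tailed).
t = (x̄_1 − x̄_2)/√(s_1²/n_1 + s_2²/n_2) = (64.99 − 60.71)/√(9.88²/28 + 4.569²/12) = 1.872
Welch–Satterthwaite df ≈ 37.65
p-value = P(T ≥ 1.872) ≈ 0.0345
Since p ≈ 0.0345 < α = 0.05, reject H0; the data support H1.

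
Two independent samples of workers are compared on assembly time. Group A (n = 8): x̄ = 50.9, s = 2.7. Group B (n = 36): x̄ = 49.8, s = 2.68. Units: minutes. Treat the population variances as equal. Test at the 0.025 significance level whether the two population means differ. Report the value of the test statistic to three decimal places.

Let group 1 = group A, group 2 = group B. H0: μ_1 = μ_2; H1: μ_1 ≠ μ_2 (two-sample pooled-variance t-test, two-sided).
s_p² = [(8−1)·2.7² + (36−1)·2.68²]/(8+36−2) = 7.20033
t = (50.9 − 49.8)/√[7.20033·(1/8 + 1/36)] = 1.049
df = n₁ + n₂ − 2 = 42
Two-sided p-value ≈ 0.300
Since p ≈ 0.300 > α = 0.025, fail to reject H0; the evidence is not statistically significant.

1.049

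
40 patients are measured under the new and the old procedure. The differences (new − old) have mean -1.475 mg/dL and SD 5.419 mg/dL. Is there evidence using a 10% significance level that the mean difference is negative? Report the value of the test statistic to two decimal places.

H0: μ_d = 0; H1: μ_d < 0 (paired t-test on the differences, left-tailed).
t = d̄/(s_d/√n) = -1.475/(5.419/√40) = -1.72
df = n − 1 = 39
p-value = P(T ≤ -1.72) ≈ 0.047
Since p ≈ 0.047 < α = 0.1, reject H0; the evidence is statistically significant.

-1.72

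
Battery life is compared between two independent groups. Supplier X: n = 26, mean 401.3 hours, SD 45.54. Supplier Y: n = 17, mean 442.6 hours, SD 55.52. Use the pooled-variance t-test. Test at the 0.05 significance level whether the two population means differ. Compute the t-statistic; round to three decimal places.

-2.666

Let group 1 = supplier X, group 2 = supplier Y. H0: μ_1 = μ_2; H1: μ_1 ≠ μ_2 (two-sample pooled-variance t-test, two-sided).
s_p² = [(26−1)·45.54² + (17−1)·55.52²]/(26+17−2) = 2467.48
t = (401.3 − 442.6)/√[2467.48·(1/26 + 1/17)] = -2.666
df = n₁ + n₂ − 2 = 41
Two-sided p-value ≈ 0.0109
Since p ≈ 0.0109 < α = 0.05, reject H0; the data support H1.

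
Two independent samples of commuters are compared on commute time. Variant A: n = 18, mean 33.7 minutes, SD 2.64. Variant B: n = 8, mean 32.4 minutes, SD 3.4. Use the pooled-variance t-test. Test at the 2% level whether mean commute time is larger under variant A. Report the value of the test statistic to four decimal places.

1.0614

Let group 1 = variant A, group 2 = variant B. H0: μ_1 = μ_2; H1: μ_1 > μ_2 (two-sample pooled-variance t-test, right-tailed).
s_p² = [(18−1)·2.64² + (8−1)·3.4²]/(18+8−2) = 8.30847
t = (33.7 − 32.4)/√[8.30847·(1/18 + 1/8)] = 1.0614
df = n₁ + n₂ − 2 = 24
p-value = P(T ≥ 1.0614) ≈ 0.1495
Since p ≈ 0.1495 > α = 0.02, fail to reject H0; the evidence is not statistically significant.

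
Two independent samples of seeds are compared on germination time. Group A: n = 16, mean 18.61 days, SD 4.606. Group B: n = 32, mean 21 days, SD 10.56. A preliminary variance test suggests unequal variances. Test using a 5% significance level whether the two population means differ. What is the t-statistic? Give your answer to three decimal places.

Let group 1 = group A, group 2 = group B. H0: μ_1 = μ_2; H1: μ_1 ≠ μ_2 (Welch's two-sample t-test, two-sided).
t = (x̄_1 − x̄_2)/√(s_1²/n_1 + s_2²/n_2) = (18.61 − 21)/√(4.606²/16 + 10.56²/32) = -1.090
Welch–Satterthwaite df ≈ 45.47
Two-sided p-value ≈ 0.2816
Since p ≈ 0.2816 > α = 0.05, fail to reject H0; the evidence is not statistically significant.

-1.090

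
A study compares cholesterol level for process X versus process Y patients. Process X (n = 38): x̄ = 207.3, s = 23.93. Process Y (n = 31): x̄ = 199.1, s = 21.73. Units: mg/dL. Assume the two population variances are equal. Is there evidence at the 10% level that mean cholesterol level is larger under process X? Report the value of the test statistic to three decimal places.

Let group 1 = process X, group 2 = process Y. H0: μ_1 = μ_2; H1: μ_1 > μ_2 (two-sample pooled-variance t-test, right-tailed).
s_p² = [(38−1)·23.93² + (31−1)·21.73²]/(38+31−2) = 527.666
t = (207.3 − 199.1)/√[527.666·(1/38 + 1/31)] = 1.475
df = n₁ + n₂ − 2 = 67
p-value = P(T ≥ 1.475) ≈ 0.0725
Since p ≈ 0.0725 < α = 0.1, reject H0; the evidence is statistically significant.

1.475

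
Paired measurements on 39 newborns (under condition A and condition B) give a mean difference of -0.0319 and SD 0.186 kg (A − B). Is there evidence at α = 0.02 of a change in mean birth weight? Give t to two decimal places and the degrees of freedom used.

H0: μ_d = 0; H1: μ_d ≠ 0 (paired t-test on the differences, two-sided).
t = d̄/(s_d/√n) = -0.0319/(0.186/√39) = -1.07
df = n − 1 = 38
Two-sided p-value ≈ 0.2909
Since p ≈ 0.2909 > α = 0.02, fail to reject H0; the evidence is not statistically significant.

t = -1.07, df = 38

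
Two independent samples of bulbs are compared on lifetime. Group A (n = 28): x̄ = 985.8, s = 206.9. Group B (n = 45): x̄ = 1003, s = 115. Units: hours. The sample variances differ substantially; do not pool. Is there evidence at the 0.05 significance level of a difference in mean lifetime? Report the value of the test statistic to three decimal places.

-0.403

Let group 1 = group A, group 2 = group B. H0: μ_1 = μ_2; H1: μ_1 ≠ μ_2 (Welch's two-sample t-test, two-sided).
t = (x̄_1 − x̄_2)/√(s_1²/n_1 + s_2²/n_2) = (985.8 − 1003)/√(206.9²/28 + 115²/45) = -0.403
Welch–Satterthwaite df ≈ 37.53
Two-sided p-value ≈ 0.6893
Since p ≈ 0.6893 > α = 0.05, fail to reject H0; the evidence is not statistically significant.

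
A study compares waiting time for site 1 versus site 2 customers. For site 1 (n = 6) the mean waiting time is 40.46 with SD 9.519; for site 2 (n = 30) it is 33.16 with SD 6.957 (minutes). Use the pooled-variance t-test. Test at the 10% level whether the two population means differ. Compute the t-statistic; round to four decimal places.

Let group 1 = site 1, group 2 = site 2. H0: μ_1 = μ_2; H1: μ_1 ≠ μ_2 (two-sample pooled-variance t-test, two-sided).
s_p² = [(6−1)·9.519² + (30−1)·6.957²]/(6+30−2) = 54.6074
t = (40.46 − 33.16)/√[54.6074·(1/6 + 1/30)] = 2.2089
df = n₁ + n₂ − 2 = 34
Two-sided p-value ≈ 0.034
Since p ≈ 0.034 < α = 0.1, reject H0; the data support H1.

2.2089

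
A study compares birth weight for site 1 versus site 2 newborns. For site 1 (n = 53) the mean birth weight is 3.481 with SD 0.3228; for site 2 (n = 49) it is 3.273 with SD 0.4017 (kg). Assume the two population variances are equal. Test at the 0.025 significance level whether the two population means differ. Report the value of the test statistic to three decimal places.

2.893

Let group 1 = site 1, group 2 = site 2. H0: μ_1 = μ_2; H1: μ_1 ≠ μ_2 (two-sample pooled-variance t-test, two-sided).
s_p² = [(53−1)·0.3228² + (49−1)·0.4017²]/(53+49−2) = 0.131638
t = (3.481 − 3.273)/√[0.131638·(1/53 + 1/49)] = 2.893
df = n₁ + n₂ − 2 = 100
Two-sided p-value ≈ 0.005
Since p ≈ 0.005 < α = 0.025, reject H0; the data support H1.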